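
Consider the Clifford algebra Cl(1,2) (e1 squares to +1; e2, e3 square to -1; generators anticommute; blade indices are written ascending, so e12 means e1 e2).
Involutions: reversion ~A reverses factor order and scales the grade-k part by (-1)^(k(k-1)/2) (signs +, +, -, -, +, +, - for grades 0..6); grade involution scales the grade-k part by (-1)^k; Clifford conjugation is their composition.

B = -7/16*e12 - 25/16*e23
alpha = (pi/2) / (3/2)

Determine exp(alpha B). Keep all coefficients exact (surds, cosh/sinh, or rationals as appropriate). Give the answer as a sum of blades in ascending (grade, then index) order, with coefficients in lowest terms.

B^2 term by term: the squares give (-7/16)^2*(e12)^2 + (-25/16)^2*(e23)^2 = 49/256*(+1) + 625/256*(-1) = -9/4 (each basis 2-blade squares to minus the product of its generators' squares); cross terms between blades sharing an index anticommute and cancel. So B^2 = -9/4.
B^2 = -9/4 — B^2 < 0, so the exponential closes trigonometrically: l = 3/2, alpha*l = pi/2, so exp(alpha B) = cos(pi/2) + (sin(pi/2)/(3/2))*B = 0 + (2/3)*B.
Answer: -7/24*e12 - 25/24*e23


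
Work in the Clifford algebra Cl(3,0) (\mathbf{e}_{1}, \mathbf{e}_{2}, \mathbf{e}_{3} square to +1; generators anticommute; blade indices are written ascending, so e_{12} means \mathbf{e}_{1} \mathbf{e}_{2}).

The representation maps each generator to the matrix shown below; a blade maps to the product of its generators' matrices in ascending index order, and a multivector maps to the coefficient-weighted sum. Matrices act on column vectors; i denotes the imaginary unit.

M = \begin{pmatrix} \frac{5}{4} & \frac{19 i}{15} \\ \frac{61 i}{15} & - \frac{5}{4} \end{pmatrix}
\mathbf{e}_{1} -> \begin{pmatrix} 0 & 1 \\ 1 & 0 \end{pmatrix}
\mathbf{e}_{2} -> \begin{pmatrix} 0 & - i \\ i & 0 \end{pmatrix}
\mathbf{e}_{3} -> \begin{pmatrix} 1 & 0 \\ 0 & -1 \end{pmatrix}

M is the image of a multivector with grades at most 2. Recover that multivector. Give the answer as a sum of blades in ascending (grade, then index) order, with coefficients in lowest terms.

Method: 1, rho(e_{1}), rho(e_{2}), rho(e_{3}) form a trace-orthogonal basis of the 2x2 complex matrices (tr(X Y) = 2 if X = Y, else 0), so M = m0*1 + m1*rho(e_{1}) + m2*rho(e_{2}) + m3*rho(e_{3}) with m0 = tr(M)/2 = 0, m1 = tr(M rho(e_{1}))/2 = \frac{8 i}{3}, m2 = tr(M rho(e_{2}))/2 = \frac{7}{5}, m3 = tr(M rho(e_{3}))/2 = \frac{5}{4}.
Multiplying table entries, the bivector images are rho(e_{12}) = i*rho(e_{3}), rho(e_{13}) = -i*rho(e_{2}), rho(e_{23}) = i*rho(e_{1}); with real blade coefficients the real parts of m0..m3 are the coefficients of 1, e_{1}, e_{2}, e_{3} and the imaginary parts give the bivectors (e_{23}: Im m1, e_{13}: -Im m2, e_{12}: Im m3).
Answer: \frac{7}{5} e_{2} + \frac{5}{4} e_{3} + \frac{8}{3} e_{23}


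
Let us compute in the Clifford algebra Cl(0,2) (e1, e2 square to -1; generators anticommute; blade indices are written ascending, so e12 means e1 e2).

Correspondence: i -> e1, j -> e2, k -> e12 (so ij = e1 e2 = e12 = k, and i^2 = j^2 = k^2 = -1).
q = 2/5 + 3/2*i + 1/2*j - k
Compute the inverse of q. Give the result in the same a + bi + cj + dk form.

In blades: q = 2/5 + 3/2*e1 + 1/2*e2 - e12.
With qbar = 2/5 - 3/2*e1 - 1/2*e2 + e12 (scalar fixed, mapped units negated), q qbar = 183/50 (the sum of squared coefficients), so q^-1 = qbar / (183/50) = 20/183 - 25/61*e1 - 25/183*e2 + 50/183*e12; translating back:
Answer: 20/183 - 25/61*i - 25/183*j + 50/183*k


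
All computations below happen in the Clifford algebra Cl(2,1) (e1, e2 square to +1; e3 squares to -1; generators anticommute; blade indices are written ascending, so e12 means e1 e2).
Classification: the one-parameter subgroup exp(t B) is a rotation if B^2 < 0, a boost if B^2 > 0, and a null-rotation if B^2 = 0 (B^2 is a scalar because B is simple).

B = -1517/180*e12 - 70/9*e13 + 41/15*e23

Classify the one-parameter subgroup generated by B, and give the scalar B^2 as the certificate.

B^2 term by term: the squares give (-1517/180)^2*(e12)^2 + (-70/9)^2*(e13)^2 + (41/15)^2*(e23)^2 = 2301289/32400*(-1) + 4900/81*(+1) + 1681/225*(+1) = -49/16 (each basis 2-blade squares to minus the product of its generators' squares); cross terms between blades sharing an index anticommute and cancel. So B^2 = -49/16.
Answer: rotation, certificate B^2 = -49/16. The invariant at work: B^2 = -49/16 is unchanged by conjugation, hence its sign classifies the subgroup whatever basis B is written in.


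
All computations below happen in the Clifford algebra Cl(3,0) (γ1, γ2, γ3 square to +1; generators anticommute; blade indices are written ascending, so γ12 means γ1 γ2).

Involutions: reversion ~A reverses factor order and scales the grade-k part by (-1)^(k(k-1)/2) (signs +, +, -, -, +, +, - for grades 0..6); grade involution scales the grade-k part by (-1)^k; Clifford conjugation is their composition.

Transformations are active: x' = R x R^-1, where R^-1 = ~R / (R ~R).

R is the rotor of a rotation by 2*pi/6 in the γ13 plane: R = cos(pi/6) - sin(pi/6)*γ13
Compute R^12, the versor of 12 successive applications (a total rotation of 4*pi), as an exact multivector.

Half-angle bookkeeping: 12 applications in γ13 add up to rotor phase 12*pi/6 = 2*pi, so R^12 = cos(2*pi) - sin(2*pi)*γ13.
cos(2*pi) = 1 and sin(2*pi) = 0, so R^12 = 1. The total rotation 4*pi is 2 full turns, so every vector returns to itself, yet the rotor is +1, back on the identity sheet (an even number of 2*pi turns).
Answer: 1


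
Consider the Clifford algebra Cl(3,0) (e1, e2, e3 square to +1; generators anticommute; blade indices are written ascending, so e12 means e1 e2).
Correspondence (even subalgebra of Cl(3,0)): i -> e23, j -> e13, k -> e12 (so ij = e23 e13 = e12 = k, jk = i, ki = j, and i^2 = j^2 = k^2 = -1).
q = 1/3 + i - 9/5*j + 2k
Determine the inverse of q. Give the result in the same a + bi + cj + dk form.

In blades: q = 1/3 + 2*e12 - 9/5*e13 + e23.
With qbar = 1/3 - 2*e12 + 9/5*e13 - e23 (scalar fixed, mapped units negated), q qbar = 1879/225 (the sum of squared coefficients), so q^-1 = qbar / (1879/225) = 75/1879 - 450/1879*e12 + 405/1879*e13 - 225/1879*e23; translating back:
Answer: 75/1879 - 225/1879*i + 405/1879*j - 450/1879*k


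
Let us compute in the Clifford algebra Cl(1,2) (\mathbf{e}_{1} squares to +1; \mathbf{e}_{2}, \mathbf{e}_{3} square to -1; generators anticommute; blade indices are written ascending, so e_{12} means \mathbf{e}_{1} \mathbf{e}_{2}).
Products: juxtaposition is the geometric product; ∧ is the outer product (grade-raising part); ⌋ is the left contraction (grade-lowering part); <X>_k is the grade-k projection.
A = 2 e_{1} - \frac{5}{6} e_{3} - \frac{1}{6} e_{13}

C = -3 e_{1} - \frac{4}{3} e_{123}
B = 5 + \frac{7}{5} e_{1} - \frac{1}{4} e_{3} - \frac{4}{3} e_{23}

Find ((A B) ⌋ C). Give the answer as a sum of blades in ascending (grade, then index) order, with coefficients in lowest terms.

step 1: \frac{311}{120} + \frac{239}{24} e_{1} + \frac{10}{9} e_{2} - \frac{59}{15} e_{3} + \frac{2}{9} e_{12} - \frac{1}{6} e_{13} - \frac{8}{3} e_{123}
step 2: -\frac{2407}{72} - \frac{311}{40} e_{1} - \frac{2}{9} e_{2} - \frac{8}{27} e_{3} - \frac{236}{45} e_{12} - \frac{40}{27} e_{13} - \frac{239}{18} e_{23} - \frac{311}{90} e_{123}
Answer: -\frac{2407}{72} - \frac{311}{40} e_{1} - \frac{2}{9} e_{2} - \frac{8}{27} e_{3} - \frac{236}{45} e_{12} - \frac{40}{27} e_{13} - \frac{239}{18} e_{23} - \frac{311}{90} e_{123}


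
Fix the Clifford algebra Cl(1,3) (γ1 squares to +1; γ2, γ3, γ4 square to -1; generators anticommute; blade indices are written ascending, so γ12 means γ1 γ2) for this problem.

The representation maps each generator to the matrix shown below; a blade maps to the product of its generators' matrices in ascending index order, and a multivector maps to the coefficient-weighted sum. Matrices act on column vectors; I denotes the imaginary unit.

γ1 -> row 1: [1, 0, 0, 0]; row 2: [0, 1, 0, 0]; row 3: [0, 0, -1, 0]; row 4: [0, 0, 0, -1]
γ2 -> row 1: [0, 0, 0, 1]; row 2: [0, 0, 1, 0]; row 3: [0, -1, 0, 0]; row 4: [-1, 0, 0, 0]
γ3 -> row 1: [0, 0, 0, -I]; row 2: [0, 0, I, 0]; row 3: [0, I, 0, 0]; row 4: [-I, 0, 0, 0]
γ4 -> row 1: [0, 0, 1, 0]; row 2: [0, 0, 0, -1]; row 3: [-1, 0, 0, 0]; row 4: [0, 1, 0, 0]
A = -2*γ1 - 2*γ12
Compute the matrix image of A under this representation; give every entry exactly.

Bivector images (products of the table entries): rho(γ12) = rho(γ1)rho(γ2) = row 1: [0, 0, 0, 1]; row 2: [0, 0, 1, 0]; row 3: [0, 1, 0, 0]; row 4: [1, 0, 0, 0].
M = (-2)*rho(γ1) + (-2)*rho(γ12), summed entrywise:
Answer: row 1: [-2, 0, 0, -2]; row 2: [0, -2, -2, 0]; row 3: [0, -2, 2, 0]; row 4: [-2, 0, 0, 2]


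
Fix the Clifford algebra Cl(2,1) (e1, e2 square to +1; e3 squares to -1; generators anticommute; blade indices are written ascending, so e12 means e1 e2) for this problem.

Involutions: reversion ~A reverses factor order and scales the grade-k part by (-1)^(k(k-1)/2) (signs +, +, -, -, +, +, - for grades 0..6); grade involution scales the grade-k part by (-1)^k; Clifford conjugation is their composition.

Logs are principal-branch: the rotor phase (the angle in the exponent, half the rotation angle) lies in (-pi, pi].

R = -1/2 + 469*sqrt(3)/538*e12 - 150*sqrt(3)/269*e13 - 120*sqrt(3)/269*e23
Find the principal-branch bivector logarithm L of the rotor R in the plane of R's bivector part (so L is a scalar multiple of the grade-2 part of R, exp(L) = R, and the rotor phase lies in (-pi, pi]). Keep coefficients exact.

The scalar part of R is -1/2, which pins the rotor phase on the principal branch; dividing the bivector part by the sine of that phase recovers the unit plane, and L is the phase times that plane.
Concretely: cos(phase) = -1/2 gives phase = ±2*pi/3, and since phase/sin(phase) is even the sign is immaterial: L = (phase/sin(phase)) * <R>_2 = (4*sqrt(3)*pi/9) * <R>_2.
Answer: 938*pi/807*e12 - 200*pi/269*e13 - 160*pi/269*e23


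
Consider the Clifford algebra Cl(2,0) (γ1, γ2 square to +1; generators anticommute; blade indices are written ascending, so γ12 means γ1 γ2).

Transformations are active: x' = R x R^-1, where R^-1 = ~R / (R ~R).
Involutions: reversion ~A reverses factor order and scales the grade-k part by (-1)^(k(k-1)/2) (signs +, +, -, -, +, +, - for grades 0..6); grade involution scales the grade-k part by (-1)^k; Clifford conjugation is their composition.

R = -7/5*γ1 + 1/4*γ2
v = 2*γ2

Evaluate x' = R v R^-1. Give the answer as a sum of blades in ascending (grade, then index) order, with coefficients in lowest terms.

~R = -7/5*γ1 + 1/4*γ2, and R ~R = 809/400, so R^-1 = ~R / (809/400).
R v = 1/2 - 14/5*γ12
Answer: -560/809*γ1 - 1518/809*γ2


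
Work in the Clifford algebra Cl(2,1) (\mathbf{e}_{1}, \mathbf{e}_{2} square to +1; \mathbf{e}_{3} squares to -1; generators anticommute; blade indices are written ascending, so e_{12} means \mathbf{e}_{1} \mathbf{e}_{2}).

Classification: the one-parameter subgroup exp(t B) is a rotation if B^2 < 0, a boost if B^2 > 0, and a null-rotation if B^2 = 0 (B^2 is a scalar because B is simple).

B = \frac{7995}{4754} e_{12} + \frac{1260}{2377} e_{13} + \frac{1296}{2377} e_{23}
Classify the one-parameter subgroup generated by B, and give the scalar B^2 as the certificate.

B^2 term by term: the squares give (\frac{7995}{4754})^2*(e_{12})^2 + (\frac{1260}{2377})^2*(e_{13})^2 + (\frac{1296}{2377})^2*(e_{23})^2 = \frac{63920025}{22600516}*(-1) + \frac{1587600}{5650129}*(+1) + \frac{1679616}{5650129}*(+1) = -\frac{9}{4} (each basis 2-blade squares to minus the product of its generators' squares); cross terms between blades sharing an index anticommute and cancel. So B^2 = -\frac{9}{4}.
Answer: rotation, certificate B^2 = -\frac{9}{4}. B^2 = -\frac{9}{4} is basis-independent, so its sign is the whole story.


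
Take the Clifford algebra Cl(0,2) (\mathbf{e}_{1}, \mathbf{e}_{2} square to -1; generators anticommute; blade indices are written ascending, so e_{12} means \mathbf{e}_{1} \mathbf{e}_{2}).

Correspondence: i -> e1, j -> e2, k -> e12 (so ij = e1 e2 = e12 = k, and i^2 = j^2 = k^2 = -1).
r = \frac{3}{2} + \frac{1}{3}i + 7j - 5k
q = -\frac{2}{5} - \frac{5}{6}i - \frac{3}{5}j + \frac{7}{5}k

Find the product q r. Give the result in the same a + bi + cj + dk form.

In blades: q = -\frac{2}{5} - \frac{5}{6} e_{1} - \frac{3}{5} e_{2} + \frac{7}{5} e_{12}, r = \frac{3}{2} + \frac{1}{3} e_{1} + 7 e_{2} - 5 e_{12}.
Distribute q over r term by term (generator squares from the signature, products reordered to ascending indices): (-\frac{2}{5})*r = -\frac{3}{5} - \frac{2}{15} e_{1} - \frac{14}{5} e_{2} + 2 e_{12}; (-\frac{5}{6} e_{1})*r = \frac{5}{18} - \frac{5}{4} e_{1} - \frac{25}{6} e_{2} - \frac{35}{6} e_{12}; (-\frac{3}{5} e_{2})*r = \frac{21}{5} + 3 e_{1} - \frac{9}{10} e_{2} + \frac{1}{5} e_{12}; (\frac{7}{5} e_{12})*r = 7 - \frac{49}{5} e_{1} + \frac{7}{15} e_{2} + \frac{21}{10} e_{12}.
Sum: \frac{979}{90} - \frac{491}{60} e_{1} - \frac{37}{5} e_{2} - \frac{23}{15} e_{12}; translating back through the correspondence:
Answer: \frac{979}{90} - \frac{491}{60}i - \frac{37}{5}j - \frac{23}{15}k


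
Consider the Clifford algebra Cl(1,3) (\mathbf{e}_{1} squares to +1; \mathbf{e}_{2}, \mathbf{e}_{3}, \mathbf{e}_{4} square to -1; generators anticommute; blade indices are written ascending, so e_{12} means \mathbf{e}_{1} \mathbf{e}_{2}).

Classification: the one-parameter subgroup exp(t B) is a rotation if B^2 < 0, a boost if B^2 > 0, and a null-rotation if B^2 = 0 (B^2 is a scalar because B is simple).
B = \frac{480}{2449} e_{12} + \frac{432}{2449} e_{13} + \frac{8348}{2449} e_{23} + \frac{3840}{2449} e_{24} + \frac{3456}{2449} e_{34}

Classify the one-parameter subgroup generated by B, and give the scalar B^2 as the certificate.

B^2 term by term: the squares give (\frac{480}{2449})^2*(e_{12})^2 + (\frac{432}{2449})^2*(e_{13})^2 + (\frac{8348}{2449})^2*(e_{23})^2 + (\frac{3840}{2449})^2*(e_{24})^2 + (\frac{3456}{2449})^2*(e_{34})^2 = \frac{230400}{5997601}*(+1) + \frac{186624}{5997601}*(+1) + \frac{69689104}{5997601}*(-1) + \frac{14745600}{5997601}*(-1) + \frac{11943936}{5997601}*(-1) = -16 (each basis 2-blade squares to minus the product of its generators' squares); cross terms between blades sharing an index anticommute and cancel; the commuting (index-disjoint) pairs give grade-4 terms 2*c*c'*(blade product), which cancel blade by blade — e_{1234}: \frac{3317760}{5997601} - \frac{3317760}{5997601} = 0 — confirming B is simple. So B^2 = -16.
Answer: rotation, certificate B^2 = -16. Why this suffices: the scalar -16 survives any versor conjugation, so its sign alone determines the class however B is presented.


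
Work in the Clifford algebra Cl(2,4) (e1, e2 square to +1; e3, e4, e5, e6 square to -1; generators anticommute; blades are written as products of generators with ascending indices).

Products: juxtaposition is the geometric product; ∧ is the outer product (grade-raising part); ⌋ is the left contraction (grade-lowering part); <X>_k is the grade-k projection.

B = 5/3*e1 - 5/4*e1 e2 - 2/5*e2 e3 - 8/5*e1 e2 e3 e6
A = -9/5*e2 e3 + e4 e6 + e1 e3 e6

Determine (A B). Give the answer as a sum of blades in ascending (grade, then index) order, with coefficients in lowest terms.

step 1: 18/25 + 8/5*e2 - 9/4*e1 e3 + 72/25*e1 e6 + 5/3*e3 e6 - 3*e1 e2 e3 - 2/5*e1 e2 e6 + 5/3*e1 e4 e6 - 5/4*e2 e3 e6 + 8/5*e1 e2 e3 e4 - 5/4*e1 e2 e4 e6 - 2/5*e2 e3 e4 e6
Answer: 18/25 + 8/5*e2 - 9/4*e1 e3 + 72/25*e1 e6 + 5/3*e3 e6 - 3*e1 e2 e3 - 2/5*e1 e2 e6 + 5/3*e1 e4 e6 - 5/4*e2 e3 e6 + 8/5*e1 e2 e3 e4 - 5/4*e1 e2 e4 e6 - 2/5*e2 e3 e4 e6


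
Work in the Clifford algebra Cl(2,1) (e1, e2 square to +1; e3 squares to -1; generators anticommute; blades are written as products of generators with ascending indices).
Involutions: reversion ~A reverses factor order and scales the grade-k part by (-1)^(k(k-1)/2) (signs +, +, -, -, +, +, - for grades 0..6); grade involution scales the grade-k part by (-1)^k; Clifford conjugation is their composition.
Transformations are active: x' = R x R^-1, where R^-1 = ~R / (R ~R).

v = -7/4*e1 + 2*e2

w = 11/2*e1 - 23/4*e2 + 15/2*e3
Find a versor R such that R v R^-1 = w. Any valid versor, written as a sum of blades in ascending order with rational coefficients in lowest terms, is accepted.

Why this works: both vectors square to 113/16, so q(v) = q(w) and R = v + w = 15/4*e1 - 15/4*e2 + 15/2*e3 carries v to w — its own direction survives, the complement (v - w)/2 flips.
Answer: 15/4*e1 - 15/4*e2 + 15/2*e3


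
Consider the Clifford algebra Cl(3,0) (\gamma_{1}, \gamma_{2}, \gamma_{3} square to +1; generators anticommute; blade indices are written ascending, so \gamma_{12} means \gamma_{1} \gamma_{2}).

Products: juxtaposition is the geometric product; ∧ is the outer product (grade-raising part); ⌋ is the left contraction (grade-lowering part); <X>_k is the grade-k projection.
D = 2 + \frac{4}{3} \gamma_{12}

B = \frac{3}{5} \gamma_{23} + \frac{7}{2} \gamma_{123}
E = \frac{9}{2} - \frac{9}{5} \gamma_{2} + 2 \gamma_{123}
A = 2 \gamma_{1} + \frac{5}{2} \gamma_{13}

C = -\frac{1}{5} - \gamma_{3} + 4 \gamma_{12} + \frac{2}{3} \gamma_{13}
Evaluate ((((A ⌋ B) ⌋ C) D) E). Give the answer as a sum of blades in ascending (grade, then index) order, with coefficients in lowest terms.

step 1: \frac{35}{4} \gamma_{2} + 7 \gamma_{23}
step 2: -35 \gamma_{1}
step 3: -70 \gamma_{1} - \frac{140}{3} \gamma_{2}
step 4: 84 - 315 \gamma_{1} - 210 \gamma_{2} + 126 \gamma_{12} + \frac{280}{3} \gamma_{13} - 140 \gamma_{23}
Answer: 84 - 315 \gamma_{1} - 210 \gamma_{2} + 126 \gamma_{12} + \frac{280}{3} \gamma_{13} - 140 \gamma_{23}


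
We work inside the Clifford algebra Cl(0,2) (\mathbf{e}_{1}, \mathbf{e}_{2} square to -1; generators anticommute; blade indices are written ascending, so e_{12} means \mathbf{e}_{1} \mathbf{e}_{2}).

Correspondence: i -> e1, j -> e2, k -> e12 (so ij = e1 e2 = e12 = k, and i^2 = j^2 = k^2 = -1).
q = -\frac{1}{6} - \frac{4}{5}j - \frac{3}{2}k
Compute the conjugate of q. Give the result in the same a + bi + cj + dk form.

In blades: q = -\frac{1}{6} - \frac{4}{5} e_{2} - \frac{3}{2} e_{12}.
Conjugation here is Clifford conjugation: the scalar is fixed and the grade-1 and grade-2 blades all flip sign, giving -\frac{1}{6} + \frac{4}{5} e_{2} + \frac{3}{2} e_{12}; translating back:
Answer: -\frac{1}{6} + \frac{4}{5}j + \frac{3}{2}k


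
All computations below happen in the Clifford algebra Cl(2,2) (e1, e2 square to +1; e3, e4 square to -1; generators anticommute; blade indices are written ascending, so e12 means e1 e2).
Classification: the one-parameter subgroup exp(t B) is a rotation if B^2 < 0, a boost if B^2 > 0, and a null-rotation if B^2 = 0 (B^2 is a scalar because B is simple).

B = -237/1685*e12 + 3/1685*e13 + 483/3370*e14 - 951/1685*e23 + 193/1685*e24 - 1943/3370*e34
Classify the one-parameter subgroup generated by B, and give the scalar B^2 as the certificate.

B^2 term by term: the squares give (-237/1685)^2*(e12)^2 + (3/1685)^2*(e13)^2 + (483/3370)^2*(e14)^2 + (-951/1685)^2*(e23)^2 + (193/1685)^2*(e24)^2 + (-1943/3370)^2*(e34)^2 = 56169/2839225*(-1) + 9/2839225*(+1) + 233289/11356900*(+1) + 904401/2839225*(+1) + 37249/2839225*(+1) + 3775249/11356900*(-1) = 0 (each basis 2-blade squares to minus the product of its generators' squares); cross terms between blades sharing an index anticommute and cancel; the commuting (index-disjoint) pairs give grade-4 terms 2*c*c'*(blade product), which cancel blade by blade — e1234: 460491/2839225 - 1158/2839225 - 459333/2839225 = 0 — confirming B is simple. So B^2 = 0.
Answer: null-rotation, certificate B^2 = 0. Key observation: B^2 = 0 is a conjugation invariant, so its sign decides the class regardless of the surface form of B.


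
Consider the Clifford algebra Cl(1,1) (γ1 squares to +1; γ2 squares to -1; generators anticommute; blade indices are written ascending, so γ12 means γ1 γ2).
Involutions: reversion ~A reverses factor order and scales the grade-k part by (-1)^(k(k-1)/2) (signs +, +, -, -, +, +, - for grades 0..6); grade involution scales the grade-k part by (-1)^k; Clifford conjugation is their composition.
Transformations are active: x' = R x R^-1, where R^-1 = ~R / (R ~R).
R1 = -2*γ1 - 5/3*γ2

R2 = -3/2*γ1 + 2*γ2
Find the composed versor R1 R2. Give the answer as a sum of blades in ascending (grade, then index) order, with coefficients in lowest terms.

Distribute over the terms of R1 (each basis-blade product reordered to ascending indices, repeated generators contracted through their squares):
(-2*γ1) R2 = 3 - 4*γ12
(-5/3*γ2) R2 = 10/3 - 5/2*γ12
Summing the partial products and collecting blades:
Answer: 19/3 - 13/2*γ12


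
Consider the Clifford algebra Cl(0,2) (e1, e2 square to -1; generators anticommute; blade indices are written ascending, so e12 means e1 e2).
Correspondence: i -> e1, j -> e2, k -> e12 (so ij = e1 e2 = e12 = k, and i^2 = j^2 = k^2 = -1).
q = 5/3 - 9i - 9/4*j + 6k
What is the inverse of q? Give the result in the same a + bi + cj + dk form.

In blades: q = 5/3 - 9*e1 - 9/4*e2 + 6*e12.
With qbar = 5/3 + 9*e1 + 9/4*e2 - 6*e12 (scalar fixed, mapped units negated), q qbar = 17977/144 (the sum of squared coefficients), so q^-1 = qbar / (17977/144) = 240/17977 + 1296/17977*e1 + 324/17977*e2 - 864/17977*e12; translating back:
Answer: 240/17977 + 1296/17977*i + 324/17977*j - 864/17977*k


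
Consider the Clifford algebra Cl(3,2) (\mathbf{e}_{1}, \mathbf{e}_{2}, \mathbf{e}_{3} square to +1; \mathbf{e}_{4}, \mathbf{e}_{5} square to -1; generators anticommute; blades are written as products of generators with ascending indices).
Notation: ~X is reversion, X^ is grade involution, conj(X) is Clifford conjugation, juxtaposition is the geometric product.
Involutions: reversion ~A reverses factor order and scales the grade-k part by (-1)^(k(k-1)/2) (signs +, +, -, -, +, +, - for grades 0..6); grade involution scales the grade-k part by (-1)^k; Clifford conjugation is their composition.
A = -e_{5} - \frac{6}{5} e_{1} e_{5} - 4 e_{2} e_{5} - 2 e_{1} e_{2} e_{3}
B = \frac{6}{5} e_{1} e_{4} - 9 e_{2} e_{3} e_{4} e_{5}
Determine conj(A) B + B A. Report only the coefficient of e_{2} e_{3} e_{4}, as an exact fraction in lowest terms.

first term: -36 e_{3} e_{4} + \frac{36}{25} e_{4} e_{5} - \frac{84}{5} e_{1} e_{4} e_{5} - \frac{57}{5} e_{2} e_{3} e_{4} - \frac{54}{5} e_{1} e_{2} e_{3} e_{4} - \frac{24}{5} e_{1} e_{2} e_{4} e_{5}
second term: 36 e_{3} e_{4} + \frac{36}{25} e_{4} e_{5} - \frac{96}{5} e_{1} e_{4} e_{5} - \frac{33}{5} e_{2} e_{3} e_{4} - \frac{54}{5} e_{1} e_{2} e_{3} e_{4} + \frac{24}{5} e_{1} e_{2} e_{4} e_{5}
Answer: -18


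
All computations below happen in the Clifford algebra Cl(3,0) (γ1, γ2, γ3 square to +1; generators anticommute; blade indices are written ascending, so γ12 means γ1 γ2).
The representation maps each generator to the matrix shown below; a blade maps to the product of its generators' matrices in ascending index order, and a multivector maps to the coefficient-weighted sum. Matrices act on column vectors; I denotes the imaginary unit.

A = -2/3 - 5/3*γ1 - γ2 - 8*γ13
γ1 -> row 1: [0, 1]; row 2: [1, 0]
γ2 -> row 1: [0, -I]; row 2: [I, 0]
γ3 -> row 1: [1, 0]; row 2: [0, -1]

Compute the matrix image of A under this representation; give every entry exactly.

Bivector images (products of the table entries): rho(γ13) = rho(γ1)rho(γ3) = row 1: [0, -1]; row 2: [1, 0].
M = (-2/3)*1 + (-5/3)*rho(γ1) + (-1)*rho(γ2) + (-8)*rho(γ13), summed entrywise (1 is the identity matrix):
Answer: row 1: [-2/3, 19/3 + I]; row 2: [-29/3 - I, -2/3]


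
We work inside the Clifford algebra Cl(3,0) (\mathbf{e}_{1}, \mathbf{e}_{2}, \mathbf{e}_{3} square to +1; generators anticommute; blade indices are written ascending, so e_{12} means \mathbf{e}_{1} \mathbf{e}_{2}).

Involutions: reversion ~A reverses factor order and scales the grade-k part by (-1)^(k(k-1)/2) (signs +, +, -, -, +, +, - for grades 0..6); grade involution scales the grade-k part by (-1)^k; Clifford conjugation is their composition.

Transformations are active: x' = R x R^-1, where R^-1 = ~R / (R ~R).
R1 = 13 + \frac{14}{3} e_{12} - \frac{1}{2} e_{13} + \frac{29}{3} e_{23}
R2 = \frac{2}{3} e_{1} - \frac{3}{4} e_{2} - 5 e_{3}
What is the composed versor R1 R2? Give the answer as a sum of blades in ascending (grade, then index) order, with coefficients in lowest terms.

Distribute over the terms of R2 (each basis-blade product reordered to ascending indices, repeated generators contracted through their squares):
R1 (\frac{2}{3} e_{1}) = \frac{26}{3} e_{1} - \frac{28}{9} e_{2} + \frac{1}{3} e_{3} + \frac{58}{9} e_{123}
R1 (-\frac{3}{4} e_{2}) = -\frac{7}{2} e_{1} - \frac{39}{4} e_{2} + \frac{29}{4} e_{3} - \frac{3}{8} e_{123}
R1 (-5 e_{3}) = \frac{5}{2} e_{1} - \frac{145}{3} e_{2} - 65 e_{3} - \frac{70}{3} e_{123}
Summing the partial products and collecting blades:
Answer: \frac{23}{3} e_{1} - \frac{2203}{36} e_{2} - \frac{689}{12} e_{3} - \frac{1243}{72} e_{123}


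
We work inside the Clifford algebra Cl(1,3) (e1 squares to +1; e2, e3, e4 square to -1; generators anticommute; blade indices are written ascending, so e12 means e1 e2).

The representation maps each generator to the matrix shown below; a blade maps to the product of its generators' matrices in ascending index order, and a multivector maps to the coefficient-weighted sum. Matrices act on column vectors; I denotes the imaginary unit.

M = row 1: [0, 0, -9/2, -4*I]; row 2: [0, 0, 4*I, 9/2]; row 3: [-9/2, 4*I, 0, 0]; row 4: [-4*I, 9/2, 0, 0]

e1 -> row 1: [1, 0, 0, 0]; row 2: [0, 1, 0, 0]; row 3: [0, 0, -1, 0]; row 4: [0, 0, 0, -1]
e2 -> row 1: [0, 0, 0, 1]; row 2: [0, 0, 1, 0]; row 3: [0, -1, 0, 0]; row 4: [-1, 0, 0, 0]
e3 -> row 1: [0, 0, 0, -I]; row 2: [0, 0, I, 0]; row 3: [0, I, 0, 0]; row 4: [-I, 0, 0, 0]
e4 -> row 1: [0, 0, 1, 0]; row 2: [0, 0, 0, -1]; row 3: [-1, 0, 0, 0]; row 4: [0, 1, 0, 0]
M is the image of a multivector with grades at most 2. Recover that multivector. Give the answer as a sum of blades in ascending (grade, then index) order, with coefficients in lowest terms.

Method: the blade images are trace-orthogonal — tr(rho(e_A) rho(e_B)^-1) = 4 if A = B and 0 otherwise — and rho(e_A)^-1 = (e_A)^2 * rho(e_A) with (e_A)^2 = +1 or -1, so the coefficient of e_A in the preimage is (e_A)^2 * tr(M rho(e_A))/4.
Nonzero projections over blades of grade <= 2: e3: (e3)^2 = -1, tr(M rho(e3)) = -16, coefficient 4; e14: (e14)^2 = +1, tr(M rho(e14)) = -18, coefficient -9/2. Every other blade of grade <= 2 projects to 0.
Answer: 4*e3 - 9/2*e14


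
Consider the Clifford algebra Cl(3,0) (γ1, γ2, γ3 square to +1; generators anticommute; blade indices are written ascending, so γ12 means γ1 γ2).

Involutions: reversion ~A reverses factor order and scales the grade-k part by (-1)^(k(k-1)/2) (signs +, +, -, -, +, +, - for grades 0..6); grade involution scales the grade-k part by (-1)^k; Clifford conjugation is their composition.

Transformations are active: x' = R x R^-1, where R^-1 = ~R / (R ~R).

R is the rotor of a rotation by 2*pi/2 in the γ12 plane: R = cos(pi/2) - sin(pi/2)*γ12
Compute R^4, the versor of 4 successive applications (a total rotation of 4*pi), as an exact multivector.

Half-angle bookkeeping: 4 applications in γ12 add up to rotor phase 4*pi/2 = 2*pi, so R^4 = cos(2*pi) - sin(2*pi)*γ12.
cos(2*pi) = 1 and sin(2*pi) = 0, so R^4 = 1. The total rotation 4*pi is 2 full turns, so every vector returns to itself, yet the rotor is +1, back on the identity sheet (an even number of 2*pi turns).
Answer: 1


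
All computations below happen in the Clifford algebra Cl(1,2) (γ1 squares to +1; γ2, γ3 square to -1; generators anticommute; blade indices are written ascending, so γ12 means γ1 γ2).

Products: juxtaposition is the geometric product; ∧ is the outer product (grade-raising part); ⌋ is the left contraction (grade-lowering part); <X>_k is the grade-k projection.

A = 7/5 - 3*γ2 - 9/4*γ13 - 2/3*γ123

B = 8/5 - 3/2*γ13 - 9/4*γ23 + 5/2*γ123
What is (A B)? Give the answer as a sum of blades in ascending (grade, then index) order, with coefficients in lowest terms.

step 1: 4369/600 - 3/2*γ1 - 7/40*γ2 - 27/4*γ3 + 81/16*γ12 - 66/5*γ13 - 63/20*γ23 - 31/15*γ123
Answer: 4369/600 - 3/2*γ1 - 7/40*γ2 - 27/4*γ3 + 81/16*γ12 - 66/5*γ13 - 63/20*γ23 - 31/15*γ123


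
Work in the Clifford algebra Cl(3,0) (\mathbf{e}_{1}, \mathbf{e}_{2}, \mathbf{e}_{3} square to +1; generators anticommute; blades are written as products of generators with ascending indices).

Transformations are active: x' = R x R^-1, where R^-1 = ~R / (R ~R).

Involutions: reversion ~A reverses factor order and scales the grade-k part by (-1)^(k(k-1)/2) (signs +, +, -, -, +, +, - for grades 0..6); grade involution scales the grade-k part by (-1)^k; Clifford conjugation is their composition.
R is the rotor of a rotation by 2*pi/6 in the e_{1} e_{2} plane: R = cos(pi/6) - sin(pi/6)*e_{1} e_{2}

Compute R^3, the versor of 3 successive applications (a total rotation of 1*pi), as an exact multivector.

Because a rotor carries half the rotation angle, composing 3 copies of this e_{1} e_{2}-plane rotor multiplies the phase: 3*(pi/6) = \frac{\pi}{2}, hence R^3 = cos(\frac{\pi}{2}) - sin(\frac{\pi}{2})*e_{1} e_{2}.
cos(\frac{\pi}{2}) = 0 and sin(\frac{\pi}{2}) = 1, so R^3 = -e_{1} e_{2}. The net rotation is 1*pi; the rotor keeps the half-angle phase exactly.
Answer: -e_{1} e_{2}


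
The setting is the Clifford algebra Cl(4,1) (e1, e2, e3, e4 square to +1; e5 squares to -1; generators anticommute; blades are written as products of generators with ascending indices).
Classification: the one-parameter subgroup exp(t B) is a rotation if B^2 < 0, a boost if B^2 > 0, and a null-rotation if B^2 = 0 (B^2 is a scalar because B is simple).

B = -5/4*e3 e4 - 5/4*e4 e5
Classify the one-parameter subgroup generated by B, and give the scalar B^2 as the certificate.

B^2 term by term: the squares give (-5/4)^2*(e3 e4)^2 + (-5/4)^2*(e4 e5)^2 = 25/16*(-1) + 25/16*(+1) = 0 (each basis 2-blade squares to minus the product of its generators' squares); cross terms between blades sharing an index anticommute and cancel. So B^2 = 0.
Answer: null-rotation, certificate B^2 = 0. No conjugation can change B^2 = 0; the sign gives the class.


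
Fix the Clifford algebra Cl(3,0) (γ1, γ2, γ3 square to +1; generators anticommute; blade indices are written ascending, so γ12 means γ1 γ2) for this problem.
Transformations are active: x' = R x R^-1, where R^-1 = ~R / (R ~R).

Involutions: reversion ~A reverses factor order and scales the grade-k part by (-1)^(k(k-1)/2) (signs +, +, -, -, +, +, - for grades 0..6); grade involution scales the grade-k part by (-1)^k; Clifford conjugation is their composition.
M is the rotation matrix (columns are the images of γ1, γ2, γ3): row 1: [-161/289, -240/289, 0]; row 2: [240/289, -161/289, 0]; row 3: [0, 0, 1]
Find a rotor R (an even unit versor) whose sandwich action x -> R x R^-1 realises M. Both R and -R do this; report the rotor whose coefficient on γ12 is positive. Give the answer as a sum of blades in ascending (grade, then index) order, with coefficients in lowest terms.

Method: write R = a + b12*γ12 + b13*γ13 + b23*γ23 with a^2 + b12^2 + b13^2 + b23^2 = 1 (so R^-1 = ~R). Expanding the columns R e_j ~R gives tr M = 4a^2 - 1 and, from the antisymmetric part, M21 - M12 = -4a*b12, M13 - M31 = 4a*b13, M32 - M23 = -4a*b23.
Here tr M = -33/289, so a^2 = (1 + tr M)/4 = 64/289 and a = ±8/17. Taking a = 8/17: M21 - M12 = 480/289, M13 - M31 = 0, M32 - M23 = 0, giving b12 = -15/17, b13 = 0, b23 = 0, i.e. R = 8/17 - 15/17*γ12.
Its γ12 coefficient is negative, so report the other preimage -R.
Answer: -8/17 + 15/17*γ12. Sheet selection: the two-to-one cover makes ±R indistinguishable at the matrix level (trace -33/289), so uniqueness comes from the required sign on γ12.


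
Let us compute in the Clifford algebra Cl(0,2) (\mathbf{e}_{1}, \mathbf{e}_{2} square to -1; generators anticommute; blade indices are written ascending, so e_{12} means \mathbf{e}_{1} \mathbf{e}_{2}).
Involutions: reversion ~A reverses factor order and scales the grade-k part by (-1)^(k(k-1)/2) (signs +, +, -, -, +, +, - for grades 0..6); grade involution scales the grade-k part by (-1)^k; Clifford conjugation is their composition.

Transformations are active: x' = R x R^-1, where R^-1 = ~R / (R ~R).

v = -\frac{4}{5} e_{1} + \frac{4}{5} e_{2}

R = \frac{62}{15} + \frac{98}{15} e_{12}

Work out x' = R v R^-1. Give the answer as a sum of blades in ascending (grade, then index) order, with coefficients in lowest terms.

~R = \frac{62}{15} - \frac{98}{15} e_{12}, and R ~R = \frac{13448}{225}, so R^-1 = ~R / (\frac{13448}{225}).
R v = -\frac{128}{15} e_{1} - \frac{48}{25} e_{2}
Answer: -\frac{3196}{8405} e_{1} - \frac{8956}{8405} e_{2}


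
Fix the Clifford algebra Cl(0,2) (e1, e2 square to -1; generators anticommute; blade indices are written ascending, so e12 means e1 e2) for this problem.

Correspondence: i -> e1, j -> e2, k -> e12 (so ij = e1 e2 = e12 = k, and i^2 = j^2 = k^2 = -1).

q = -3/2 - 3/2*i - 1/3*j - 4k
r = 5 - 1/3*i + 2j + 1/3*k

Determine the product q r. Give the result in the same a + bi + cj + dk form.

In blades: q = -3/2 - 3/2*e1 - 1/3*e2 - 4*e12, r = 5 - 1/3*e1 + 2*e2 + 1/3*e12.
Distribute q over r term by term (generator squares from the signature, products reordered to ascending indices): (-3/2)*r = -15/2 + 1/2*e1 - 3*e2 - 1/2*e12; (-3/2*e1)*r = -1/2 - 15/2*e1 + 1/2*e2 - 3*e12; (-1/3*e2)*r = 2/3 - 1/9*e1 - 5/3*e2 - 1/9*e12; (-4*e12)*r = 4/3 + 8*e1 + 4/3*e2 - 20*e12.
Sum: -6 + 8/9*e1 - 17/6*e2 - 425/18*e12; translating back through the correspondence:
Answer: -6 + 8/9*i - 17/6*j - 425/18*k


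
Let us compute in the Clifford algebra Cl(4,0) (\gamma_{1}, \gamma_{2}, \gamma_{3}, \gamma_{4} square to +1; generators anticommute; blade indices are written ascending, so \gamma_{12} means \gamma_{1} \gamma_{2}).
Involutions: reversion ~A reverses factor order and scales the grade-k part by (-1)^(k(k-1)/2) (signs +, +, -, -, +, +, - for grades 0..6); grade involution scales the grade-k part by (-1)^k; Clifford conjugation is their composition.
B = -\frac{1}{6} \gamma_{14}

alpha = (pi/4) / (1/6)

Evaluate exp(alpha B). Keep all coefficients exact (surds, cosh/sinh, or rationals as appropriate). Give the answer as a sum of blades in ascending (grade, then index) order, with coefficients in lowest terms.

B^2 = (-\frac{1}{6})^2*(\gamma_{14})^2 = \frac{1}{36}*(-1) = -\frac{1}{36} (a basis 2-blade squares to minus the product of its generators' squares).
B^2 = -\frac{1}{36} — circular case — the even/odd split gives cos and sin: l = \frac{1}{6}, alpha*l = \frac{\pi}{4}, so exp(alpha B) = cos(\frac{\pi}{4}) + (sin(\frac{\pi}{4})/(\frac{1}{6}))*B = \frac{\sqrt{2}}{2} + (3 \sqrt{2})*B.
Answer: \frac{\sqrt{2}}{2} - \frac{\sqrt{2}}{2} \gamma_{14}


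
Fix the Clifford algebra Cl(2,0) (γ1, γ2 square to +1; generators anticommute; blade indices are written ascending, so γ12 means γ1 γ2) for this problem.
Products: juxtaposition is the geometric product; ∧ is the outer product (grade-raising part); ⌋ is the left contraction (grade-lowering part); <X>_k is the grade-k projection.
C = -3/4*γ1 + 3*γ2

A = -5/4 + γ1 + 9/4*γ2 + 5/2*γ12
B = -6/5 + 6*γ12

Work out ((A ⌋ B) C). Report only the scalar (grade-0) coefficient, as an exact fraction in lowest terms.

step 1: -27/2 - 27/2*γ1 + 6*γ2 - 15/2*γ12
step 2: 225/8 - 99/8*γ1 - 369/8*γ2 - 36*γ12
Answer: 225/8


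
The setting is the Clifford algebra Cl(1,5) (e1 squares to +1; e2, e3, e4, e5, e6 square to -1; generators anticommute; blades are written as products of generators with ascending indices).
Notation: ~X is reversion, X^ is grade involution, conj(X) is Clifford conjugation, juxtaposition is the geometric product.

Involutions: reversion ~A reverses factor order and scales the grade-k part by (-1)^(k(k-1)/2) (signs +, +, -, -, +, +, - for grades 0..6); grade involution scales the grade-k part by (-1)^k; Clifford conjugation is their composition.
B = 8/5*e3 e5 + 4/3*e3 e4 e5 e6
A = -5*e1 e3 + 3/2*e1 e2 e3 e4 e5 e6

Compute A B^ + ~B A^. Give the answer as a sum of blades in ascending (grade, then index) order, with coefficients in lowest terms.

first term: 2*e1 e2 + 8*e1 e5 + 12/5*e1 e2 e4 e6 + 20/3*e1 e4 e5 e6
second term: 2*e1 e2 + 8*e1 e5 - 12/5*e1 e2 e4 e6 - 20/3*e1 e4 e5 e6
Answer: 4*e1 e2 + 16*e1 e5


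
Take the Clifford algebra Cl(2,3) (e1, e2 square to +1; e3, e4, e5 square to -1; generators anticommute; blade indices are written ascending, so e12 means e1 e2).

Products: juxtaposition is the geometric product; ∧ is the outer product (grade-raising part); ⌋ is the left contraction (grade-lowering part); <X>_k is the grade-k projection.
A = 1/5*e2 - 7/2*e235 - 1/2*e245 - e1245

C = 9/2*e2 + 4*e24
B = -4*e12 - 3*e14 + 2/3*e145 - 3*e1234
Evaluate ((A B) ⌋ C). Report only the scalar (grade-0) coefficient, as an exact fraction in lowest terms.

step 1: 4/5*e1 - 2/3*e2 - 1/3*e12 - 3*e25 - 3*e35 - 4*e45 + 3/5*e124 - 3/2*e125 + 3/5*e134 - 31/2*e135 + 17/2*e145 + 7/3*e1234 - 2/15*e1245 + 21/2*e12345
step 2: -3 - 8/3*e4
Answer: -3


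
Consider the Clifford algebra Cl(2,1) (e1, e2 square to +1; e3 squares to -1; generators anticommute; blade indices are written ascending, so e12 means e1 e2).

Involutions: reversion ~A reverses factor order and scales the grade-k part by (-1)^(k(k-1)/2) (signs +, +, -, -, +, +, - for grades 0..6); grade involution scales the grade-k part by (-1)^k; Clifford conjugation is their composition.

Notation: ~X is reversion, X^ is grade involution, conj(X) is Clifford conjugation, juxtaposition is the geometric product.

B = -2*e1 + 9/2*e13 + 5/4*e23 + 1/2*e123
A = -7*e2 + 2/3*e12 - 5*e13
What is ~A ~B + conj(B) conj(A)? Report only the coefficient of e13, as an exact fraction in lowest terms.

first term: -45/2 + 7/6*e2 + 221/12*e3 - 81/4*e12 - 8/3*e13 - 3*e23 - 63/2*e123
second term: -45/2 - 23/6*e2 + 229/12*e3 + 81/4*e12 - 13/3*e13 + 3*e23 + 63/2*e123
Answer: -7


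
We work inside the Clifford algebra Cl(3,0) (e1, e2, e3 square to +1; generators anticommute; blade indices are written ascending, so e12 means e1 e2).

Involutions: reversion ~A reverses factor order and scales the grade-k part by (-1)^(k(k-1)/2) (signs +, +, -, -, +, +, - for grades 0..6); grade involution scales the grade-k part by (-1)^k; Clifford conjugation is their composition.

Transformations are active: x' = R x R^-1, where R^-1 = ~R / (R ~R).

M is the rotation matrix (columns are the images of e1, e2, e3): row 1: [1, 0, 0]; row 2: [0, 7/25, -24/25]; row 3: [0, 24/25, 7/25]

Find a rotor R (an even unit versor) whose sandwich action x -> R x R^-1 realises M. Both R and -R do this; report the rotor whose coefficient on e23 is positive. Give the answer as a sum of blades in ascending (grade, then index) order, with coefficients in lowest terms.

Method: write R = a + b12*e12 + b13*e13 + b23*e23 with a^2 + b12^2 + b13^2 + b23^2 = 1 (so R^-1 = ~R). Expanding the columns R e_j ~R gives tr M = 4a^2 - 1 and, from the antisymmetric part, M21 - M12 = -4a*b12, M13 - M31 = 4a*b13, M32 - M23 = -4a*b23.
Here tr M = 39/25, so a^2 = (1 + tr M)/4 = 16/25 and a = ±4/5. Taking a = 4/5: M21 - M12 = 0, M13 - M31 = 0, M32 - M23 = 48/25, giving b12 = 0, b13 = 0, b23 = -3/5, i.e. R = 4/5 - 3/5*e23.
Its e23 coefficient is negative, so report the other preimage -R.
Answer: -4/5 + 3/5*e23. Uniqueness: Spin(3) -> SO(3) maps R and -R to the same rotation of trace 39/25; fixing the sign of the e23 coefficient removes the ambiguity.


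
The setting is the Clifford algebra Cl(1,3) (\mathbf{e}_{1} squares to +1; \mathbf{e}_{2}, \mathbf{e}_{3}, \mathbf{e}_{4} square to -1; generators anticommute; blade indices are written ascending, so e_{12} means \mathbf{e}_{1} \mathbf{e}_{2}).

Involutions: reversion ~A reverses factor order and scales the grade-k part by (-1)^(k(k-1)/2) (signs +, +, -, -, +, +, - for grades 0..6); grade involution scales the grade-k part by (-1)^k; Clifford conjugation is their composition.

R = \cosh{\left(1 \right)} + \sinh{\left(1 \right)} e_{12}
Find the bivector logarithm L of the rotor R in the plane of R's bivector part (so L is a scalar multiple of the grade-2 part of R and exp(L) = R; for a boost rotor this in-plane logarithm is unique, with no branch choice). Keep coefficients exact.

The scalar part of R is \cosh{\left(1 \right)}, which determines |rapidity| via cosh; the sign lives in the bivector part, and pairing them (bivector part over sinh of the rapidity = the plane) gives the unique in-plane L = rapidity * plane.
Concretely: cosh(rapidity) = \cosh{\left(1 \right)} gives rapidity = ±1, and since rapidity/sinh(rapidity) is even the sign is immaterial: L = (rapidity/sinh(rapidity)) * <R>_2 = (\frac{1}{\sinh{\left(1 \right)}}) * <R>_2.
Answer: e_{12}
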